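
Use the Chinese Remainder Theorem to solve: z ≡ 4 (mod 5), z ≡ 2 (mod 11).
M = 5 × 11 = 55. M₁ = 11, y₁ ≡ 1 (mod 5). M₂ = 5, y₂ ≡ 9 (mod 11). z = 4×11×1 + 2×5×9 ≡ 24 (mod 55)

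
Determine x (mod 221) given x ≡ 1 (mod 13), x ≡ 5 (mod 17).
209

Using the Chinese Remainder Theorem:
M = product of moduli = 221
For equation 1: M_1 = 17, 17 ≡ 4 (mod 13), inverse of 17 mod 13 is 10 (check: 4 × 10 = 40 ≡ 1 (mod 13))
For equation 2: M_2 = 13, 13 ≡ 13 (mod 17), inverse of 13 mod 17 is 4 (check: 13 × 4 = 52 ≡ 1 (mod 17))
Combine: x ≡ Σ r_i×M_i×(M_i⁻¹ mod m_i) = 1×17×10 + 5×13×4 = 170 + 260 = 430
430 mod 221 = 209
x ≡ 209 (mod 221)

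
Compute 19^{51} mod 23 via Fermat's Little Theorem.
15

By Fermat's Little Theorem, a^(p-1) ≡ 1 (mod p) for prime p and gcd(a, p) = 1
Here p = 23, so 19^22 ≡ 1 (mod 23)
We can reduce the exponent: 51 mod 22 = 7
So 19^51 ≡ 19^7 (mod 23)
Computing: 19^7 mod 23 = 15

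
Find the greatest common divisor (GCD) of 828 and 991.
1

Using the Euclidean algorithm:
828 = 0 × 991 + 828
991 = 1 × 828 + 163
828 = 5 × 163 + 13
163 = 12 × 13 + 7
13 = 1 × 7 + 6
7 = 1 × 6 + 1
6 = 6 × 1 + 0

GCD(828, 991) = 1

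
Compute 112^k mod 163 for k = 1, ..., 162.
g^1, g^2, ..., g^{162} mod 163: {112, 156, 31, 49, 109, 146, 52, 119, 125, 145, 103, 126, 94, 96, 157, 143, 42, 140, 32, 161, 102, 14, 101, 65, 108, 34, 59, 88, 76, 36, 120, 74, 138, 134, 12, 40, 79, 46, 99, 4, 122, 135, 124, 33, 110, 95, 45, 150, 11, 91, 86, 15, 50, 58, 139, 83, 5, 71, 128, 155, 82, 56, 78, 97, 106, 136, 73, 26, 141, 144, 154, 133, 63, 47, 48, 160, 153, 21, 70, 16, 162, 51, 7, 132, 114, 54, 17, 111, 44, 38, 18, 60, 37, 69, 67, 6, 20, 121, 23, 131, 2, 61, 149, 62, 98, 55, 129, 104, 75, 87, 127, 43, 89, 25, 29, 151, 123, 84, 117, 64, 159, 41, 28, 39, 130, 53, 68, 118, 13, 152, 72, 77, 148, 113, 105, 24, 80, 158, 92, 35, 8, 81, 107, 85, 66, 57, 27, 90, 137, 22, 19, 9, 30, 100, 116, 115, 3, 10, 142, 93, 147, 1}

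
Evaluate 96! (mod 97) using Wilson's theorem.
By Wilson's theorem, (96)! ≡ -1 ≡ 96 (mod 97)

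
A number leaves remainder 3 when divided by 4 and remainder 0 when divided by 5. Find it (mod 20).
M = 4 × 5 = 20. M₁ = 5, y₁ ≡ 1 (mod 4). M₂ = 4, y₂ ≡ 4 (mod 5). x = 3×5×1 + 0×4×4 ≡ 15 (mod 20)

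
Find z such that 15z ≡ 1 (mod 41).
15^(-1) ≡ 11 (mod 41). Verification: 15 × 11 = 165 ≡ 1 (mod 41)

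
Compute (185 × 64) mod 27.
14

(185 × 64) = 11840
11840 mod 27 = 14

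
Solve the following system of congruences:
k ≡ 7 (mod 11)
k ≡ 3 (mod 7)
73

Using the Chinese Remainder Theorem:
M = product of moduli = 77
For equation 1: M_1 = 7, 7 ≡ 7 (mod 11), inverse of 7 mod 11 is 8 (check: 7 × 8 = 56 ≡ 1 (mod 11))
For equation 2: M_2 = 11, 11 ≡ 4 (mod 7), inverse of 11 mod 7 is 2 (check: 4 × 2 = 8 ≡ 1 (mod 7))
Combine: k ≡ Σ r_i×M_i×(M_i⁻¹ mod m_i) = 7×7×8 + 3×11×2 = 392 + 66 = 458
458 mod 77 = 73
k ≡ 73 (mod 77)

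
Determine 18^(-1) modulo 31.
18^(-1) ≡ 19 (mod 31). Verification: 18 × 19 = 342 ≡ 1 (mod 31)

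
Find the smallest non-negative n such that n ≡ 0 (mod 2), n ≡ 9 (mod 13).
22

Using the Chinese Remainder Theorem:
M = product of moduli = 26
For equation 1: M_1 = 13, 13 ≡ 1 (mod 2), inverse of 13 mod 2 is 1 (check: 1 × 1 = 1 ≡ 1 (mod 2))
For equation 2: M_2 = 2, 2 ≡ 2 (mod 13), inverse of 2 mod 13 is 7 (check: 2 × 7 = 14 ≡ 1 (mod 13))
Combine: n ≡ Σ r_i×M_i×(M_i⁻¹ mod m_i) = 0×13×1 + 9×2×7 = 0 + 126 = 126
126 mod 26 = 22
n ≡ 22 (mod 26)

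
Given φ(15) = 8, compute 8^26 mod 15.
By Euler: 8^{8} ≡ 1 (mod 15) since gcd(8, 15) = 1. 26 = 3×8 + 2. So 8^{26} ≡ 8^{2} ≡ 4 (mod 15)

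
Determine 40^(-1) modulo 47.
40^(-1) ≡ 20 (mod 47). Verification: 40 × 20 = 800 ≡ 1 (mod 47)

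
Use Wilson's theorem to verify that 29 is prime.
(28)! mod 29 = 28. Since this equals -1 (mod 29), Wilson confirms 29 is prime.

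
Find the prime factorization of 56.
2^3 × 7

Divide by primes starting from smallest:
56 ÷ 2 = 28
28 ÷ 2 = 14
14 ÷ 2 = 7
7 ÷ 7 = 1

56 = 2^3 × 7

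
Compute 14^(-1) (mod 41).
14^(-1) ≡ 3 (mod 41). Verification: 14 × 3 = 42 ≡ 1 (mod 41)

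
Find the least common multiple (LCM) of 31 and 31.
31

First find GCD(31, 31) using the Euclidean algorithm:
31 = 1 × 31 + 0
GCD(31, 31) = 31

LCM formula: LCM(a, b) = (a × b) / GCD(a, b)
LCM(31, 31) = (31 × 31) / 31
LCM(31, 31) = 961 / 31
LCM(31, 31) = 31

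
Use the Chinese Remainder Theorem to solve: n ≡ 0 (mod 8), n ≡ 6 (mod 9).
M = 8 × 9 = 72. M₁ = 9, y₁ ≡ 1 (mod 8). M₂ = 8, y₂ ≡ 8 (mod 9). n = 0×9×1 + 6×8×8 ≡ 24 (mod 72)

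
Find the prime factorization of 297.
3^3 × 11

Divide by primes starting from smallest:
297 ÷ 3 = 99
99 ÷ 3 = 33
33 ÷ 3 = 11
11 ÷ 11 = 1

297 = 3^3 × 11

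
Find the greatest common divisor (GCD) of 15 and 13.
1

Using the Euclidean algorithm:
15 = 1 × 13 + 2
13 = 6 × 2 + 1
2 = 2 × 1 + 0

GCD(15, 13) = 1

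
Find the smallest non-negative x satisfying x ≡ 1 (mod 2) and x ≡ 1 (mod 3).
M = 2 × 3 = 6. M₁ = 3, y₁ ≡ 1 (mod 2). M₂ = 2, y₂ ≡ 2 (mod 3). x = 1×3×1 + 1×2×2 ≡ 1 (mod 6)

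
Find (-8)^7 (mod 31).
(-8) ≡ 23 (mod 31). 7 = 4 + 2 + 1 (binary 111). Repeated squaring mod 31: 23^1 ≡ 23; 23^2 ≡ 23² = 529 ≡ 2; 23^4 ≡ 2² = 4 ≡ 4. Multiply: (-8)^7 ≡ 23^4 × 23^2 × 23^1 ≡ 4 × 2 × 23 (mod 31): 4 × 2 = 8 ≡ 8; 8 × 23 = 184 ≡ 29. So (-8)^7 ≡ 29 (mod 31).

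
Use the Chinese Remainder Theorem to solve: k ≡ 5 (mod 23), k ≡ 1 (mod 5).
51

Using the Chinese Remainder Theorem:
M = product of moduli = 115
For equation 1: M_1 = 5, 5 ≡ 5 (mod 23), inverse of 5 mod 23 is 14 (check: 5 × 14 = 70 ≡ 1 (mod 23))
For equation 2: M_2 = 23, 23 ≡ 3 (mod 5), inverse of 23 mod 5 is 2 (check: 3 × 2 = 6 ≡ 1 (mod 5))
Combine: k ≡ Σ r_i×M_i×(M_i⁻¹ mod m_i) = 5×5×14 + 1×23×2 = 350 + 46 = 396
396 mod 115 = 51
k ≡ 51 (mod 115)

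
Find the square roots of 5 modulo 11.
The square roots of 5 mod 11 are 4 and 7. Verify: 4² = 16 ≡ 5 (mod 11)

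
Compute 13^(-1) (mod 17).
4

Using Extended Euclidean Algorithm:
gcd(13, 17) = 1
Bezout coefficients: 13 × 4 + 17 × -3 = 1
So 13 × 4 ≡ 1 (mod 17)
The inverse is 4 mod 17 = 4
Verification: 13 × 4 = 52 = 3 × 17 + 1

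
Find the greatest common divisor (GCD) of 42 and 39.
3

Using the Euclidean algorithm:
42 = 1 × 39 + 3
39 = 13 × 3 + 0

GCD(42, 39) = 3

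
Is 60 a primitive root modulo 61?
No

To verify, check if 60^(60/q) ≢ 1 (mod 61) for each prime divisor q of 60
Divisors of 60 = 60: [1, 2, 3, 4, 5, 6, 10, 12, 15, 20, 30, 60]
  60^(60/2) = 60^30 ≡ 1 (mod 61)
  60^(60/3) = 60^20 ≡ 1 (mod 61)
  60^(60/5) = 60^12 ≡ 1 (mod 61)
Conclusion: 60 is not a primitive root modulo 61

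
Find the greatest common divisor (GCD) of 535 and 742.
1

Using the Euclidean algorithm:
535 = 0 × 742 + 535
742 = 1 × 535 + 207
535 = 2 × 207 + 121
207 = 1 × 121 + 86
121 = 1 × 86 + 35
86 = 2 × 35 + 16
35 = 2 × 16 + 3
16 = 5 × 3 + 1
3 = 3 × 1 + 0

GCD(535, 742) = 1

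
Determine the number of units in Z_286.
120

Prime factorization: 286 = 2 × 11 × 13
Using the formula φ(n) = n × Π(1 - 1/p) for each prime factor p:
φ(286) = 286 × (1 - 1/2) × (1 - 1/11) × (1 - 1/13)
φ(286) = 120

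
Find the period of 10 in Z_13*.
Powers of 10 mod 13: 10^1≡10, 10^2≡9, 10^3≡12, 10^4≡3, 10^5≡4, 10^6≡1. Order = 6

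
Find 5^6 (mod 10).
6 = 4 + 2 (binary 110). Repeated squaring mod 10: 5^1 ≡ 5; 5^2 ≡ 5² = 25 ≡ 5; 5^4 ≡ 5² = 25 ≡ 5. Multiply: 5^6 = 5^4 × 5^2 ≡ 5 × 5 (mod 10): 5 × 5 = 25 ≡ 5. So 5^6 ≡ 5 (mod 10).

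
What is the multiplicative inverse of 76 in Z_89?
41

Using Extended Euclidean Algorithm:
gcd(76, 89) = 1
Bezout coefficients: 76 × 41 + 89 × -35 = 1
So 76 × 41 ≡ 1 (mod 89)
The inverse is 41 mod 89 = 41
Verification: 76 × 41 = 3116 = 35 × 89 + 1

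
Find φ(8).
4

Prime factorization: 8 = 2^3
Using the formula φ(n) = n × Π(1 - 1/p) for each prime factor p:
φ(8) = 8 × (1 - 1/2)
φ(8) = 4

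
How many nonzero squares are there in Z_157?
For prime 157, there are (p-1)/2 = (157-1)/2 = 78 quadratic residues (excluding 0).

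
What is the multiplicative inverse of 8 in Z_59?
8^(-1) ≡ 37 (mod 59). Verification: 8 × 37 = 296 ≡ 1 (mod 59)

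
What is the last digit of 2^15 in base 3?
Using Fermat: 2^{2} ≡ 1 (mod 3). 15 ≡ 1 (mod 2). So 2^{15} ≡ 2^{1} ≡ 2 (mod 3)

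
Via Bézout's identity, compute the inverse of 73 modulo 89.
Extended GCD: 73(-39) + 89(32) = 1. So 73^(-1) ≡ 50 ≡ 50 (mod 89). Verify: 73 × 50 = 3650 ≡ 1 (mod 89)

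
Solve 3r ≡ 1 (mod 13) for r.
3^(-1) ≡ 9 (mod 13). Verification: 3 × 9 = 27 ≡ 1 (mod 13)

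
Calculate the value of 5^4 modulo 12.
4 = 4 (binary 100). Repeated squaring mod 12: 5^1 ≡ 5; 5^2 ≡ 5² = 25 ≡ 1; 5^4 ≡ 1² = 1 ≡ 1. So 5^4 ≡ 1 (mod 12).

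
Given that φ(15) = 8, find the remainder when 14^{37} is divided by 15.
By Euler: 14^{8} ≡ 1 (mod 15) since gcd(14, 15) = 1. 37 = 4×8 + 5. So 14^{37} ≡ 14^{5} ≡ 14 (mod 15)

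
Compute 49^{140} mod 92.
29

Using successive squaring:
Binary expansion of 140: 10001100
Powers of 49 mod 92 (each is the square of the previous):
  49^1 ≡ 49 (mod 92)
  49^2 ≡ 49² = 2401 ≡ 9 (mod 92)
  49^4 ≡ 9² = 81 ≡ 81 (mod 92)
  49^8 ≡ 81² = 6561 ≡ 29 (mod 92)
  49^16 ≡ 29² = 841 ≡ 13 (mod 92)
  49^32 ≡ 13² = 169 ≡ 77 (mod 92)
  49^64 ≡ 77² = 5929 ≡ 41 (mod 92)
  49^128 ≡ 41² = 1681 ≡ 25 (mod 92)
140 = 128 + 8 + 4, so 49^140 = 49^128 × 49^8 × 49^4 ≡ 25 × 29 × 81 (mod 92)
Multiplying step by step:
  25 × 29 = 725 ≡ 81 (mod 92)
  81 × 81 = 6561 ≡ 29 (mod 92)
Result: 49^140 ≡ 29 (mod 92)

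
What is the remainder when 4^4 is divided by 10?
4 = 4 (binary 100). Repeated squaring mod 10: 4^1 ≡ 4; 4^2 ≡ 4² = 16 ≡ 6; 4^4 ≡ 6² = 36 ≡ 6. So 4^4 ≡ 6 (mod 10).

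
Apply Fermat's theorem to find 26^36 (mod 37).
By Fermat's Little Theorem, 26^{36} ≡ 1 (mod 37) since 37 is prime and gcd(26, 37) = 1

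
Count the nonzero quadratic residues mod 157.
For prime 157, there are (p-1)/2 = (157-1)/2 = 78 quadratic residues (excluding 0).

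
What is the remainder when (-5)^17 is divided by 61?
Using repeated squaring. (-5) ≡ 56 (mod 61). 17 = 16 + 1 (binary 10001). Repeated squaring mod 61: 56^1 ≡ 56; 56^2 ≡ 56² = 3136 ≡ 25; 56^4 ≡ 25² = 625 ≡ 15; 56^8 ≡ 15² = 225 ≡ 42; 56^16 ≡ 42² = 1764 ≡ 56. Multiply: (-5)^17 ≡ 56^16 × 56^1 ≡ 56 × 56 (mod 61): 56 × 56 = 3136 ≡ 25. So (-5)^17 ≡ 25 (mod 61).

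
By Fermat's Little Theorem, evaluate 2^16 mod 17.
By Fermat's Little Theorem, 2^{16} ≡ 1 (mod 17) since 17 is prime and gcd(2, 17) = 1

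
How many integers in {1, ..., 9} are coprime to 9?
6

Prime factorization: 9 = 3^2
Using the formula φ(n) = n × Π(1 - 1/p) for each prime factor p:
φ(9) = 9 × (1 - 1/3)
φ(9) = 6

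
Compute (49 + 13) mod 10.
2

(49 + 13) = 62
62 mod 10 = 2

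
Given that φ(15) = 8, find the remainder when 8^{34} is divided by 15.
By Euler: 8^{8} ≡ 1 (mod 15) since gcd(8, 15) = 1. 34 = 4×8 + 2. So 8^{34} ≡ 8^{2} ≡ 4 (mod 15)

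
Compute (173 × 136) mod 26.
24

(173 × 136) = 23528
23528 mod 26 = 24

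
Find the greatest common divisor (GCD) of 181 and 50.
1

Using the Euclidean algorithm:
181 = 3 × 50 + 31
50 = 1 × 31 + 19
31 = 1 × 19 + 12
19 = 1 × 12 + 7
12 = 1 × 7 + 5
7 = 1 × 5 + 2
5 = 2 × 2 + 1
2 = 2 × 1 + 0

GCD(181, 50) = 1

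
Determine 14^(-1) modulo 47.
14^(-1) ≡ 37 (mod 47). Verification: 14 × 37 = 518 ≡ 1 (mod 47)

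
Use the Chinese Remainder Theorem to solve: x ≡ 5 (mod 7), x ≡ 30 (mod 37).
215

Using the Chinese Remainder Theorem:
M = product of moduli = 259
For equation 1: M_1 = 37, 37 ≡ 2 (mod 7), inverse of 37 mod 7 is 4 (check: 2 × 4 = 8 ≡ 1 (mod 7))
For equation 2: M_2 = 7, 7 ≡ 7 (mod 37), inverse of 7 mod 37 is 16 (check: 7 × 16 = 112 ≡ 1 (mod 37))
Combine: x ≡ Σ r_i×M_i×(M_i⁻¹ mod m_i) = 5×37×4 + 30×7×16 = 740 + 3360 = 4100
4100 mod 259 = 215
x ≡ 215 (mod 259)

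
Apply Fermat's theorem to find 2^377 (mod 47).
By Fermat: 2^{46} ≡ 1 (mod 47). 377 = 8×46 + 9. So 2^{377} ≡ 2^{9} ≡ 42 (mod 47)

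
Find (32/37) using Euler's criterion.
(32/37) = 32^{18} mod 37 = -1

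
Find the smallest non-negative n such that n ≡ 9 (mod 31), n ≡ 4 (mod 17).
412

Using the Chinese Remainder Theorem:
M = product of moduli = 527
For equation 1: M_1 = 17, 17 ≡ 17 (mod 31), inverse of 17 mod 31 is 11 (check: 17 × 11 = 187 ≡ 1 (mod 31))
For equation 2: M_2 = 31, 31 ≡ 14 (mod 17), inverse of 31 mod 17 is 11 (check: 14 × 11 = 154 ≡ 1 (mod 17))
Combine: n ≡ Σ r_i×M_i×(M_i⁻¹ mod m_i) = 9×17×11 + 4×31×11 = 1683 + 1364 = 3047
3047 mod 527 = 412
n ≡ 412 (mod 527)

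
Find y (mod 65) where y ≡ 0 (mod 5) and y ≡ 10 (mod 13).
M = 5 × 13 = 65. M₁ = 13, y₁ ≡ 2 (mod 5). M₂ = 5, y₂ ≡ 8 (mod 13). y = 0×13×2 + 10×5×8 ≡ 10 (mod 65)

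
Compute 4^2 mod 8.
2 = 2 (binary 10). Repeated squaring mod 8: 4^1 ≡ 4; 4^2 ≡ 4² = 16 ≡ 0. So 4^2 ≡ 0 (mod 8).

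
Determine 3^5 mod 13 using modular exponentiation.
5 = 4 + 1 (binary 101). Repeated squaring mod 13: 3^1 ≡ 3; 3^2 ≡ 3² = 9 ≡ 9; 3^4 ≡ 9² = 81 ≡ 3. Multiply: 3^5 = 3^4 × 3^1 ≡ 3 × 3 (mod 13): 3 × 3 = 9 ≡ 9. So 3^5 ≡ 9 (mod 13).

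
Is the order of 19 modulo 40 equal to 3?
No, the actual order is 2, not 3.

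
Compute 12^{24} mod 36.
0

Using successive squaring:
Binary expansion of 24: 11000
Powers of 12 mod 36 (each is the square of the previous):
  12^1 ≡ 12 (mod 36)
  12^2 ≡ 12² = 144 ≡ 0 (mod 36)
  12^4 ≡ 0² = 0 ≡ 0 (mod 36)
  12^8 ≡ 0² = 0 ≡ 0 (mod 36)
  12^16 ≡ 0² = 0 ≡ 0 (mod 36)
24 = 16 + 8, so 12^24 = 12^16 × 12^8 ≡ 0 × 0 (mod 36)
Multiplying step by step:
  0 × 0 = 0 ≡ 0 (mod 36)
Result: 12^24 ≡ 0 (mod 36)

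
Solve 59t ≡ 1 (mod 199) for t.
59^(-1) ≡ 27 (mod 199). Verification: 59 × 27 = 1593 ≡ 1 (mod 199)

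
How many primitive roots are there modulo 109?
36

The number of primitive roots modulo p is φ(p-1) = φ(108)
φ(108) = 36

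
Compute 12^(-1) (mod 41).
24

Using Extended Euclidean Algorithm:
gcd(12, 41) = 1
Bezout coefficients: 12 × -17 + 41 × 5 = 1
So 12 × -17 ≡ 1 (mod 41)
The inverse is -17 mod 41 = 24
Verification: 12 × 24 = 288 = 7 × 41 + 1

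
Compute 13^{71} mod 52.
13

Using successive squaring:
Binary expansion of 71: 1000111
Powers of 13 mod 52 (each is the square of the previous):
  13^1 ≡ 13 (mod 52)
  13^2 ≡ 13² = 169 ≡ 13 (mod 52)
  13^4 ≡ 13² = 169 ≡ 13 (mod 52)
  13^8 ≡ 13² = 169 ≡ 13 (mod 52)
  13^16 ≡ 13² = 169 ≡ 13 (mod 52)
  13^32 ≡ 13² = 169 ≡ 13 (mod 52)
  13^64 ≡ 13² = 169 ≡ 13 (mod 52)
71 = 64 + 4 + 2 + 1, so 13^71 = 13^64 × 13^4 × 13^2 × 13^1 ≡ 13 × 13 × 13 × 13 (mod 52)
Multiplying step by step:
  13 × 13 = 169 ≡ 13 (mod 52)
  13 × 13 = 169 ≡ 13 (mod 52)
  13 × 13 = 169 ≡ 13 (mod 52)
Result: 13^71 ≡ 13 (mod 52)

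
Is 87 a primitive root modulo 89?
No

To verify, check if 87^(88/q) ≢ 1 (mod 89) for each prime divisor q of 88
Divisors of 88 = 88: [1, 2, 4, 8, 11, 22, 44, 88]
  87^(88/2) = 87^44 ≡ 1 (mod 89)
  87^(88/11) = 87^8 ≡ 78 (mod 89)
Conclusion: 87 is not a primitive root modulo 89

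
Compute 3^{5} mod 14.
5

Using successive squaring:
Binary expansion of 5: 101
Powers of 3 mod 14 (each is the square of the previous):
  3^1 ≡ 3 (mod 14)
  3^2 ≡ 3² = 9 ≡ 9 (mod 14)
  3^4 ≡ 9² = 81 ≡ 11 (mod 14)
5 = 4 + 1, so 3^5 = 3^4 × 3^1 ≡ 11 × 3 (mod 14)
Multiplying step by step:
  11 × 3 = 33 ≡ 5 (mod 14)
Result: 3^5 ≡ 5 (mod 14)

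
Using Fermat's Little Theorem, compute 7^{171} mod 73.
51

By Fermat's Little Theorem, a^(p-1) ≡ 1 (mod p) for prime p and gcd(a, p) = 1
Here p = 73, so 7^72 ≡ 1 (mod 73)
We can reduce the exponent: 171 mod 72 = 27
So 7^171 ≡ 7^27 (mod 73)
Computing: 7^27 mod 73 = 51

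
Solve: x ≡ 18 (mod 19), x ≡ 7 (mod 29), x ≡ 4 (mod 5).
M = 19 × 29 × 5 = 2755. M₁ = 145, y₁ ≡ 8 (mod 19). M₂ = 95, y₂ ≡ 11 (mod 29). M₃ = 551, y₃ ≡ 1 (mod 5). x = 18×145×8 + 7×95×11 + 4×551×1 ≡ 94 (mod 2755)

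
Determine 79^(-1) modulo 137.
79^(-1) ≡ 111 (mod 137). Verification: 79 × 111 = 8769 ≡ 1 (mod 137)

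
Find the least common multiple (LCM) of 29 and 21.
609

First find GCD(29, 21) using the Euclidean algorithm:
29 = 1 × 21 + 8
21 = 2 × 8 + 5
8 = 1 × 5 + 3
5 = 1 × 3 + 2
3 = 1 × 2 + 1
2 = 2 × 1 + 0
GCD(29, 21) = 1

LCM formula: LCM(a, b) = (a × b) / GCD(a, b)
LCM(29, 21) = (29 × 21) / 1
LCM(29, 21) = 609 / 1
LCM(29, 21) = 609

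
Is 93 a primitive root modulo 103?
p - 1 = 102 has prime divisors 2, 3, 17. Check 93^(102/q) mod 103 for each: 93^(102/2) = 93^51 ≡ 1, 93^(102/3) = 93^34 ≡ 1, 93^(102/17) = 93^6 ≡ 76 (mod 103). Since 93^51 ≡ 1 (mod 103), the order of 93 divides 51 (in fact the order is 17) ≠ 102, so it is not a primitive root.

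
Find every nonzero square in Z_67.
QRs mod 67: {1, 4, 6, 9, 10, 14, 15, 16, 17, 19, 21, 22, 23, 24, 25, 26, 29, 33, 35, 36, 37, 39, 40, 47, 49, 54, 55, 56, 59, 60, 62, 64, 65}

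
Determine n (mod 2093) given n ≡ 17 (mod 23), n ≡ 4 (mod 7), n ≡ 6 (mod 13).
1397

Using the Chinese Remainder Theorem:
M = product of moduli = 2093
For equation 1: M_1 = 91, 91 ≡ 22 (mod 23), inverse of 91 mod 23 is 22 (check: 22 × 22 = 484 ≡ 1 (mod 23))
For equation 2: M_2 = 299, 299 ≡ 5 (mod 7), inverse of 299 mod 7 is 3 (check: 5 × 3 = 15 ≡ 1 (mod 7))
For equation 3: M_3 = 161, 161 ≡ 5 (mod 13), inverse of 161 mod 13 is 8 (check: 5 × 8 = 40 ≡ 1 (mod 13))
Combine: n ≡ Σ r_i×M_i×(M_i⁻¹ mod m_i) = 17×91×22 + 4×299×3 + 6×161×8 = 34034 + 3588 + 7728 = 45350
45350 mod 2093 = 1397
n ≡ 1397 (mod 2093)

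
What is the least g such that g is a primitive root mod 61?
p - 1 = 60 has prime divisors 2, 3, 5. h is a primitive root mod 61 iff h^(60/q) ≢ 1 (mod 61) for each such q.
h = 2: 2^30 ≡ 60, 2^20 ≡ 47, 2^12 ≡ 9 (mod 61); none is 1, so 2 has order 60 and is a primitive root.
The smallest primitive root mod 61 is g = 2.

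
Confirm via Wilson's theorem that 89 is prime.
(88)! mod 89 = 88. Since this equals -1 (mod 89), Wilson confirms 89 is prime.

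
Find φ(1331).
1210

Prime factorization: 1331 = 11^3
Using the formula φ(n) = n × Π(1 - 1/p) for each prime factor p:
φ(1331) = 1331 × (1 - 1/11)
φ(1331) = 1210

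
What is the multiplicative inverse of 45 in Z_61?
19

Using Extended Euclidean Algorithm:
gcd(45, 61) = 1
Bezout coefficients: 45 × 19 + 61 × -14 = 1
So 45 × 19 ≡ 1 (mod 61)
The inverse is 19 mod 61 = 19
Verification: 45 × 19 = 855 = 14 × 61 + 1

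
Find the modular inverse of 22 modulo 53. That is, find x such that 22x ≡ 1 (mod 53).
41

Using Extended Euclidean Algorithm:
gcd(22, 53) = 1
Bezout coefficients: 22 × -12 + 53 × 5 = 1
So 22 × -12 ≡ 1 (mod 53)
The inverse is -12 mod 53 = 41
Verification: 22 × 41 = 902 = 17 × 53 + 1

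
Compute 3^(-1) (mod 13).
3^(-1) ≡ 9 (mod 13). Verification: 3 × 9 = 27 ≡ 1 (mod 13)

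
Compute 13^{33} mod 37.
8

Using successive squaring:
Binary expansion of 33: 100001
Powers of 13 mod 37 (each is the square of the previous):
  13^1 ≡ 13 (mod 37)
  13^2 ≡ 13² = 169 ≡ 21 (mod 37)
  13^4 ≡ 21² = 441 ≡ 34 (mod 37)
  13^8 ≡ 34² = 1156 ≡ 9 (mod 37)
  13^16 ≡ 9² = 81 ≡ 7 (mod 37)
  13^32 ≡ 7² = 49 ≡ 12 (mod 37)
33 = 32 + 1, so 13^33 = 13^32 × 13^1 ≡ 12 × 13 (mod 37)
Multiplying step by step:
  12 × 13 = 156 ≡ 8 (mod 37)
Result: 13^33 ≡ 8 (mod 37)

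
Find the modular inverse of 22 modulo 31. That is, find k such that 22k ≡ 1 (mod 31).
24

Using Extended Euclidean Algorithm:
gcd(22, 31) = 1
Bezout coefficients: 22 × -7 + 31 × 5 = 1
So 22 × -7 ≡ 1 (mod 31)
The inverse is -7 mod 31 = 24
Verification: 22 × 24 = 528 = 17 × 31 + 1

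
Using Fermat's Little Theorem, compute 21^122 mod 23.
By Fermat: 21^{22} ≡ 1 (mod 23). 122 = 5×22 + 12. So 21^{122} ≡ 21^{12} ≡ 2 (mod 23)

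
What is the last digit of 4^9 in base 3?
4 ≡ 1 (mod 3). 9 = 8 + 1 (binary 1001). Repeated squaring mod 3: 1^1 ≡ 1; 1^2 ≡ 1² = 1 ≡ 1; 1^4 ≡ 1² = 1 ≡ 1; 1^8 ≡ 1² = 1 ≡ 1. Multiply: 4^9 ≡ 1^8 × 1^1 ≡ 1 × 1 (mod 3): 1 × 1 = 1 ≡ 1. So 4^9 ≡ 1 (mod 3).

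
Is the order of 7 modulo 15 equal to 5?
No, the actual order is 4, not 5.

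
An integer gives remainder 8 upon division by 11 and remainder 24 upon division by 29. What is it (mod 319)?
M = 11 × 29 = 319. M₁ = 29, y₁ ≡ 8 (mod 11). M₂ = 11, y₂ ≡ 8 (mod 29). x = 8×29×8 + 24×11×8 ≡ 140 (mod 319). The smallest positive such number is 140.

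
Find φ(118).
58

Prime factorization: 118 = 2 × 59
Using the formula φ(n) = n × Π(1 - 1/p) for each prime factor p:
φ(118) = 118 × (1 - 1/2) × (1 - 1/59)
φ(118) = 58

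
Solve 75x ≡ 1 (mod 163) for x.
75^(-1) ≡ 50 (mod 163). Verification: 75 × 50 = 3750 ≡ 1 (mod 163)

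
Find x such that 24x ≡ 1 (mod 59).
24^(-1) ≡ 32 (mod 59). Verification: 24 × 32 = 768 ≡ 1 (mod 59)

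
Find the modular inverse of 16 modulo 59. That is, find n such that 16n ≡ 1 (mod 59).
48

Using Extended Euclidean Algorithm:
gcd(16, 59) = 1
Bezout coefficients: 16 × -11 + 59 × 3 = 1
So 16 × -11 ≡ 1 (mod 59)
The inverse is -11 mod 59 = 48
Verification: 16 × 48 = 768 = 13 × 59 + 1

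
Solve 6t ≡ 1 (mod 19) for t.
16

Using Extended Euclidean Algorithm:
gcd(6, 19) = 1
Bezout coefficients: 6 × -3 + 19 × 1 = 1
So 6 × -3 ≡ 1 (mod 19)
The inverse is -3 mod 19 = 16
Verification: 6 × 16 = 96 = 5 × 19 + 1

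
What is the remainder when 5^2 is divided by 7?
2 = 2 (binary 10). Repeated squaring mod 7: 5^1 ≡ 5; 5^2 ≡ 5² = 25 ≡ 4. So 5^2 ≡ 4 (mod 7).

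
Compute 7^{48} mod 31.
2

Using successive squaring:
Binary expansion of 48: 110000
Powers of 7 mod 31 (each is the square of the previous):
  7^1 ≡ 7 (mod 31)
  7^2 ≡ 7² = 49 ≡ 18 (mod 31)
  7^4 ≡ 18² = 324 ≡ 14 (mod 31)
  7^8 ≡ 14² = 196 ≡ 10 (mod 31)
  7^16 ≡ 10² = 100 ≡ 7 (mod 31)
  7^32 ≡ 7² = 49 ≡ 18 (mod 31)
48 = 32 + 16, so 7^48 = 7^32 × 7^16 ≡ 18 × 7 (mod 31)
Multiplying step by step:
  18 × 7 = 126 ≡ 2 (mod 31)
Result: 7^48 ≡ 2 (mod 31)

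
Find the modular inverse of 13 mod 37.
13^(-1) ≡ 20 (mod 37). Verification: 13 × 20 = 260 ≡ 1 (mod 37)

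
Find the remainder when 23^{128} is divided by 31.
By Fermat: 23^{30} ≡ 1 (mod 31). 128 = 4×30 + 8. So 23^{128} ≡ 23^{8} ≡ 16 (mod 31)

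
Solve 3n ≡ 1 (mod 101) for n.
34

Using Extended Euclidean Algorithm:
gcd(3, 101) = 1
Bezout coefficients: 3 × 34 + 101 × -1 = 1
So 3 × 34 ≡ 1 (mod 101)
The inverse is 34 mod 101 = 34
Verification: 3 × 34 = 102 = 1 × 101 + 1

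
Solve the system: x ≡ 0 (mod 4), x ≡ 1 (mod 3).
M = 4 × 3 = 12. M₁ = 3, y₁ ≡ 3 (mod 4). M₂ = 4, y₂ ≡ 1 (mod 3). x = 0×3×3 + 1×4×1 ≡ 4 (mod 12)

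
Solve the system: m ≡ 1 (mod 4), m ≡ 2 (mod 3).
M = 4 × 3 = 12. M₁ = 3, y₁ ≡ 3 (mod 4). M₂ = 4, y₂ ≡ 1 (mod 3). m = 1×3×3 + 2×4×1 ≡ 5 (mod 12)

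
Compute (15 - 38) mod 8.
1

(15 - 38) = -23
-23 mod 8 = 1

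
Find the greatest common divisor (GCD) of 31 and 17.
1

Using the Euclidean algorithm:
31 = 1 × 17 + 14
17 = 1 × 14 + 3
14 = 4 × 3 + 2
3 = 1 × 2 + 1
2 = 2 × 1 + 0

GCD(31, 17) = 1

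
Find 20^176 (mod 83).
Using Fermat: 20^{82} ≡ 1 (mod 83). 176 ≡ 12 (mod 82). So 20^{176} ≡ 20^{12} ≡ 37 (mod 83)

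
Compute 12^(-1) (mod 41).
12^(-1) ≡ 24 (mod 41). Verification: 12 × 24 = 288 ≡ 1 (mod 41)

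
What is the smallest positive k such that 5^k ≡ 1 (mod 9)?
Powers of 5 mod 9: 5^1≡5, 5^2≡7, 5^3≡8, 5^4≡4, 5^5≡2, 5^6≡1. Order = 6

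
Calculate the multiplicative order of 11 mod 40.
Powers of 11 mod 40: 11^1≡11, 11^2≡1. Order = 2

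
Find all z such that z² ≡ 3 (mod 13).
The square roots of 3 mod 13 are 9 and 4. Verify: 9² = 81 ≡ 3 (mod 13)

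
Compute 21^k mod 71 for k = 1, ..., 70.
g^1, g^2, ..., g^{70} mod 71: {21, 15, 31, 12, 39, 38, 17, 2, 42, 30, 62, 24, 7, 5, 34, 4, 13, 60, 53, 48, 14, 10, 68, 8, 26, 49, 35, 25, 28, 20, 65, 16, 52, 27, 70, 50, 56, 40, 59, 32, 33, 54, 69, 29, 41, 9, 47, 64, 66, 37, 67, 58, 11, 18, 23, 57, 61, 3, 63, 45, 22, 36, 46, 43, 51, 6, 55, 19, 44, 1}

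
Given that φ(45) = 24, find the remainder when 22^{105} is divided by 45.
By Euler: 22^{24} ≡ 1 (mod 45) since gcd(22, 45) = 1. 105 = 4×24 + 9. So 22^{105} ≡ 22^{9} ≡ 37 (mod 45)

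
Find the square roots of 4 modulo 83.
The square roots of 4 mod 83 are 81 and 2. Verify: 81² = 6561 ≡ 4 (mod 83)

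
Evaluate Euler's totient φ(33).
20

Prime factorization: 33 = 3 × 11
Using the formula φ(n) = n × Π(1 - 1/p) for each prime factor p:
φ(33) = 33 × (1 - 1/3) × (1 - 1/11)
φ(33) = 20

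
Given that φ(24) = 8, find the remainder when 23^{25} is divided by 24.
By Euler: 23^{8} ≡ 1 (mod 24) since gcd(23, 24) = 1. 25 = 3×8 + 1. So 23^{25} ≡ 23^{1} ≡ 23 (mod 24)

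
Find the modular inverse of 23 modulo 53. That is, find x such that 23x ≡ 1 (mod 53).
30

Using Extended Euclidean Algorithm:
gcd(23, 53) = 1
Bezout coefficients: 23 × -23 + 53 × 10 = 1
So 23 × -23 ≡ 1 (mod 53)
The inverse is -23 mod 53 = 30
Verification: 23 × 30 = 690 = 13 × 53 + 1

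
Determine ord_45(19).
Powers of 19 mod 45: 19^1≡19, 19^2≡1. Order = 2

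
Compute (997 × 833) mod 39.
35

(997 × 833) = 830501
830501 mod 39 = 35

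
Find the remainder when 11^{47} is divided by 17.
By Fermat: 11^{16} ≡ 1 (mod 17). 47 = 2×16 + 15. So 11^{47} ≡ 11^{15} ≡ 14 (mod 17)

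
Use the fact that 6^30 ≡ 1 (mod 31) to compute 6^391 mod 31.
By Fermat: 6^{30} ≡ 1 (mod 31). 391 ≡ 1 (mod 30). So 6^{391} ≡ 6^{1} ≡ 6 (mod 31)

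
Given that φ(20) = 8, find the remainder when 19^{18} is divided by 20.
By Euler: 19^{8} ≡ 1 (mod 20) since gcd(19, 20) = 1. 18 = 2×8 + 2. So 19^{18} ≡ 19^{2} ≡ 1 (mod 20)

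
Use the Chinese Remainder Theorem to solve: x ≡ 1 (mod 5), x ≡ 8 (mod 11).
41

Using the Chinese Remainder Theorem:
M = product of moduli = 55
For equation 1: M_1 = 11, 11 ≡ 1 (mod 5), inverse of 11 mod 5 is 1 (check: 1 × 1 = 1 ≡ 1 (mod 5))
For equation 2: M_2 = 5, 5 ≡ 5 (mod 11), inverse of 5 mod 11 is 9 (check: 5 × 9 = 45 ≡ 1 (mod 11))
Combine: x ≡ Σ r_i×M_i×(M_i⁻¹ mod m_i) = 1×11×1 + 8×5×9 = 11 + 360 = 371
371 mod 55 = 41
x ≡ 41 (mod 55)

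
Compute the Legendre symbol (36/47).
(36/47) = 36^{23} mod 47 = 1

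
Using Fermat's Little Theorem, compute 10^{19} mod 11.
10

By Fermat's Little Theorem, a^(p-1) ≡ 1 (mod p) for prime p and gcd(a, p) = 1
Here p = 11, so 10^10 ≡ 1 (mod 11)
We can reduce the exponent: 19 mod 10 = 9
So 10^19 ≡ 10^9 (mod 11)
Computing: 10^9 mod 11 = 10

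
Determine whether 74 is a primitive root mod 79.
p - 1 = 78 has prime divisors 2, 3, 13. Check 74^(78/q) mod 79 for each: 74^(78/2) = 74^39 ≡ 78, 74^(78/3) = 74^26 ≡ 55, 74^(78/13) = 74^6 ≡ 62 (mod 79). None of these is 1, so 74 has order 78 = φ(79), so it is a primitive root mod 79.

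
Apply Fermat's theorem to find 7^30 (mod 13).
By Fermat: 7^{12} ≡ 1 (mod 13). 30 = 2×12 + 6. So 7^{30} ≡ 7^{6} ≡ 12 (mod 13)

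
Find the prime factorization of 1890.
2 × 3^3 × 5 × 7

Divide by primes starting from smallest:
1890 ÷ 2 = 945
945 ÷ 3 = 315
315 ÷ 3 = 105
105 ÷ 3 = 35
35 ÷ 5 = 7
7 ÷ 7 = 1

1890 = 2 × 3^3 × 5 × 7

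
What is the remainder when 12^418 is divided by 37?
Using Fermat: 12^{36} ≡ 1 (mod 37). 418 ≡ 22 (mod 36). So 12^{418} ≡ 12^{22} ≡ 16 (mod 37)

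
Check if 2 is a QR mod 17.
By Euler's criterion: 2^{8} ≡ 1 (mod 17). Since this equals 1, 2 is a QR.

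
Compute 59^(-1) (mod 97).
59^(-1) ≡ 74 (mod 97). Verification: 59 × 74 = 4366 ≡ 1 (mod 97)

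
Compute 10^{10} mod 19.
9

Using successive squaring:
Binary expansion of 10: 1010
Powers of 10 mod 19 (each is the square of the previous):
  10^1 ≡ 10 (mod 19)
  10^2 ≡ 10² = 100 ≡ 5 (mod 19)
  10^4 ≡ 5² = 25 ≡ 6 (mod 19)
  10^8 ≡ 6² = 36 ≡ 17 (mod 19)
10 = 8 + 2, so 10^10 = 10^8 × 10^2 ≡ 17 × 5 (mod 19)
Multiplying step by step:
  17 × 5 = 85 ≡ 9 (mod 19)
Result: 10^10 ≡ 9 (mod 19)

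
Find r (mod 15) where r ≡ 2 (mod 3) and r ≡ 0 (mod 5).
M = 3 × 5 = 15. M₁ = 5, y₁ ≡ 2 (mod 3). M₂ = 3, y₂ ≡ 2 (mod 5). r = 2×5×2 + 0×3×2 ≡ 5 (mod 15)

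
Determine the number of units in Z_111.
72

Prime factorization: 111 = 3 × 37
Using the formula φ(n) = n × Π(1 - 1/p) for each prime factor p:
φ(111) = 111 × (1 - 1/3) × (1 - 1/37)
φ(111) = 72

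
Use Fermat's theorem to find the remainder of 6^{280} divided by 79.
40

By Fermat's Little Theorem, a^(p-1) ≡ 1 (mod p) for prime p and gcd(a, p) = 1
Here p = 79, so 6^78 ≡ 1 (mod 79)
We can reduce the exponent: 280 mod 78 = 46
So 6^280 ≡ 6^46 (mod 79)
Computing: 6^46 mod 79 = 40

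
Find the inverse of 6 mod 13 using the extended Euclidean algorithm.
Extended GCD: 6(-2) + 13(1) = 1. So 6^(-1) ≡ 11 ≡ 11 (mod 13). Verify: 6 × 11 = 66 ≡ 1 (mod 13)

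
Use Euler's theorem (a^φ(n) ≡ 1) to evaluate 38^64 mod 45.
By Euler: 38^{24} ≡ 1 (mod 45) since gcd(38, 45) = 1. 64 = 2×24 + 16. So 38^{64} ≡ 38^{16} ≡ 16 (mod 45)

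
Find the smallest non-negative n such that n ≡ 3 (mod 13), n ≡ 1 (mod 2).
3

Using the Chinese Remainder Theorem:
M = product of moduli = 26
For equation 1: M_1 = 2, 2 ≡ 2 (mod 13), inverse of 2 mod 13 is 7 (check: 2 × 7 = 14 ≡ 1 (mod 13))
For equation 2: M_2 = 13, 13 ≡ 1 (mod 2), inverse of 13 mod 2 is 1 (check: 1 × 1 = 1 ≡ 1 (mod 2))
Combine: n ≡ Σ r_i×M_i×(M_i⁻¹ mod m_i) = 3×2×7 + 1×13×1 = 42 + 13 = 55
55 mod 26 = 3
n ≡ 3 (mod 26)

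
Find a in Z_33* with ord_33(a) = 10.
2 has order 10 mod 33 since 2^{10} ≡ 1 (mod 33) and no smaller power works.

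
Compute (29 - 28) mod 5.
1

(29 - 28) = 1
1 mod 5 = 1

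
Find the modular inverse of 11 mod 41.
11^(-1) ≡ 15 (mod 41). Verification: 11 × 15 = 165 ≡ 1 (mod 41)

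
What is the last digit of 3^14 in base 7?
Using Fermat: 3^{6} ≡ 1 (mod 7). 14 ≡ 2 (mod 6). So 3^{14} ≡ 3^{2} ≡ 2 (mod 7)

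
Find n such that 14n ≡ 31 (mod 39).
5

Since gcd(14, 39) = 1 divides 31, a solution exists.
Multiply both sides by the inverse of 14 mod 39:
  14^(-1) mod 39 = 14
  x ≡ 14 × 31 ≡ 434 ≡ 5 (mod 39)
Verification: 14 × 5 = 70 = 1 × 39 + 31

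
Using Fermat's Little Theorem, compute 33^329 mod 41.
By Fermat: 33^{40} ≡ 1 (mod 41). 329 = 8×40 + 9. So 33^{329} ≡ 33^{9} ≡ 36 (mod 41)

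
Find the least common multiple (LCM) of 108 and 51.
1836

First find GCD(108, 51) using the Euclidean algorithm:
108 = 2 × 51 + 6
51 = 8 × 6 + 3
6 = 2 × 3 + 0
GCD(108, 51) = 3

LCM formula: LCM(a, b) = (a × b) / GCD(a, b)
LCM(108, 51) = (108 × 51) / 3
LCM(108, 51) = 5508 / 3
LCM(108, 51) = 1836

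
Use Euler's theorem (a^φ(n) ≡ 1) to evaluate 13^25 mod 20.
By Euler: 13^{8} ≡ 1 (mod 20) since gcd(13, 20) = 1. 25 = 3×8 + 1. So 13^{25} ≡ 13^{1} ≡ 13 (mod 20)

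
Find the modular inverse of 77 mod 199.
77^(-1) ≡ 168 (mod 199). Verification: 77 × 168 = 12936 ≡ 1 (mod 199)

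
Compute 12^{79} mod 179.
27

Using successive squaring:
Binary expansion of 79: 1001111
Powers of 12 mod 179 (each is the square of the previous):
  12^1 ≡ 12 (mod 179)
  12^2 ≡ 12² = 144 ≡ 144 (mod 179)
  12^4 ≡ 144² = 20736 ≡ 151 (mod 179)
  12^8 ≡ 151² = 22801 ≡ 68 (mod 179)
  12^16 ≡ 68² = 4624 ≡ 149 (mod 179)
  12^32 ≡ 149² = 22201 ≡ 5 (mod 179)
  12^64 ≡ 5² = 25 ≡ 25 (mod 179)
79 = 64 + 8 + 4 + 2 + 1, so 12^79 = 12^64 × 12^8 × 12^4 × 12^2 × 12^1 ≡ 25 × 68 × 151 × 144 × 12 (mod 179)
Multiplying step by step:
  25 × 68 = 1700 ≡ 89 (mod 179)
  89 × 151 = 13439 ≡ 14 (mod 179)
  14 × 144 = 2016 ≡ 47 (mod 179)
  47 × 12 = 564 ≡ 27 (mod 179)
Result: 12^79 ≡ 27 (mod 179)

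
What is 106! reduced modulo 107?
By Wilson's theorem, (106)! ≡ -1 ≡ 106 (mod 107)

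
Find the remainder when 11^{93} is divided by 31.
By Fermat: 11^{30} ≡ 1 (mod 31). 93 = 3×30 + 3. So 11^{93} ≡ 11^{3} ≡ 29 (mod 31)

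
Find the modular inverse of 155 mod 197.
155^(-1) ≡ 136 (mod 197). Verification: 155 × 136 = 21080 ≡ 1 (mod 197)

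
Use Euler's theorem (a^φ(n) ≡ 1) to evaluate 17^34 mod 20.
By Euler: 17^{8} ≡ 1 (mod 20) since gcd(17, 20) = 1. 34 = 4×8 + 2. So 17^{34} ≡ 17^{2} ≡ 9 (mod 20)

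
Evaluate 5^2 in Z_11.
2 = 2 (binary 10). Repeated squaring mod 11: 5^1 ≡ 5; 5^2 ≡ 5² = 25 ≡ 3. So 5^2 ≡ 3 (mod 11).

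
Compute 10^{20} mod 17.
4

Using successive squaring:
Binary expansion of 20: 10100
Powers of 10 mod 17 (each is the square of the previous):
  10^1 ≡ 10 (mod 17)
  10^2 ≡ 10² = 100 ≡ 15 (mod 17)
  10^4 ≡ 15² = 225 ≡ 4 (mod 17)
  10^8 ≡ 4² = 16 ≡ 16 (mod 17)
  10^16 ≡ 16² = 256 ≡ 1 (mod 17)
20 = 16 + 4, so 10^20 = 10^16 × 10^4 ≡ 1 × 4 (mod 17)
Multiplying step by step:
  1 × 4 = 4 ≡ 4 (mod 17)
Result: 10^20 ≡ 4 (mod 17)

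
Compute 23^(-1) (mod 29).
23^(-1) ≡ 24 (mod 29). Verification: 23 × 24 = 552 ≡ 1 (mod 29)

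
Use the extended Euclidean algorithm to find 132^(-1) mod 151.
Extended GCD: 132(-8) + 151(7) = 1. So 132^(-1) ≡ 143 ≡ 143 (mod 151). Verify: 132 × 143 = 18876 ≡ 1 (mod 151)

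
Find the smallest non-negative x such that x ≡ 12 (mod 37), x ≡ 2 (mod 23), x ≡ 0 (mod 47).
39010

Using the Chinese Remainder Theorem:
M = product of moduli = 39997
For equation 1: M_1 = 1081, 1081 ≡ 8 (mod 37), inverse of 1081 mod 37 is 14 (check: 8 × 14 = 112 ≡ 1 (mod 37))
For equation 2: M_2 = 1739, 1739 ≡ 14 (mod 23), inverse of 1739 mod 23 is 5 (check: 14 × 5 = 70 ≡ 1 (mod 23))
For equation 3: M_3 = 851, 851 ≡ 5 (mod 47), inverse of 851 mod 47 is 19 (check: 5 × 19 = 95 ≡ 1 (mod 47))
Combine: x ≡ Σ r_i×M_i×(M_i⁻¹ mod m_i) = 12×1081×14 + 2×1739×5 + 0×851×19 = 181608 + 17390 + 0 = 198998
198998 mod 39997 = 39010
x ≡ 39010 (mod 39997)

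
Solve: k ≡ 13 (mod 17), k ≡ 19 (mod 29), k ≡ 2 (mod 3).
M = 17 × 29 × 3 = 1479. M₁ = 87, y₁ ≡ 9 (mod 17). M₂ = 51, y₂ ≡ 4 (mod 29). M₃ = 493, y₃ ≡ 1 (mod 3). k = 13×87×9 + 19×51×4 + 2×493×1 ≡ 251 (mod 1479)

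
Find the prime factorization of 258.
2 × 3 × 43

Divide by primes starting from smallest:
258 ÷ 2 = 129
129 ÷ 3 = 43
43 ÷ 43 = 1

258 = 2 × 3 × 43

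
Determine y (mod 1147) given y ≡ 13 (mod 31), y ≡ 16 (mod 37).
571

Using the Chinese Remainder Theorem:
M = product of moduli = 1147
For equation 1: M_1 = 37, 37 ≡ 6 (mod 31), inverse of 37 mod 31 is 26 (check: 6 × 26 = 156 ≡ 1 (mod 31))
For equation 2: M_2 = 31, 31 ≡ 31 (mod 37), inverse of 31 mod 37 is 6 (check: 31 × 6 = 186 ≡ 1 (mod 37))
Combine: y ≡ Σ r_i×M_i×(M_i⁻¹ mod m_i) = 13×37×26 + 16×31×6 = 12506 + 2976 = 15482
15482 mod 1147 = 571
y ≡ 571 (mod 1147)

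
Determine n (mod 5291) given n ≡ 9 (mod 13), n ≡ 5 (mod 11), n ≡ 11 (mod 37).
3415

Using the Chinese Remainder Theorem:
M = product of moduli = 5291
For equation 1: M_1 = 407, 407 ≡ 4 (mod 13), inverse of 407 mod 13 is 10 (check: 4 × 10 = 40 ≡ 1 (mod 13))
For equation 2: M_2 = 481, 481 ≡ 8 (mod 11), inverse of 481 mod 11 is 7 (check: 8 × 7 = 56 ≡ 1 (mod 11))
For equation 3: M_3 = 143, 143 ≡ 32 (mod 37), inverse of 143 mod 37 is 22 (check: 32 × 22 = 704 ≡ 1 (mod 37))
Combine: n ≡ Σ r_i×M_i×(M_i⁻¹ mod m_i) = 9×407×10 + 5×481×7 + 11×143×22 = 36630 + 16835 + 34606 = 88071
88071 mod 5291 = 3415
n ≡ 3415 (mod 5291)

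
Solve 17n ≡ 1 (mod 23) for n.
19

Using Extended Euclidean Algorithm:
gcd(17, 23) = 1
Bezout coefficients: 17 × -4 + 23 × 3 = 1
So 17 × -4 ≡ 1 (mod 23)
The inverse is -4 mod 23 = 19
Verification: 17 × 19 = 323 = 14 × 23 + 1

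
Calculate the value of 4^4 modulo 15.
4 = 4 (binary 100). Repeated squaring mod 15: 4^1 ≡ 4; 4^2 ≡ 4² = 16 ≡ 1; 4^4 ≡ 1² = 1 ≡ 1. So 4^4 ≡ 1 (mod 15).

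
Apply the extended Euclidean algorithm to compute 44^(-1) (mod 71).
Extended GCD: 44(21) + 71(-13) = 1. So 44^(-1) ≡ 21 ≡ 21 (mod 71). Verify: 44 × 21 = 924 ≡ 1 (mod 71)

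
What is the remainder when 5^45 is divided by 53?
Using repeated squaring. 45 = 32 + 8 + 4 + 1 (binary 101101). Repeated squaring mod 53: 5^1 ≡ 5; 5^2 ≡ 5² = 25 ≡ 25; 5^4 ≡ 25² = 625 ≡ 42; 5^8 ≡ 42² = 1764 ≡ 15; 5^16 ≡ 15² = 225 ≡ 13; 5^32 ≡ 13² = 169 ≡ 10. Multiply: 5^45 = 5^32 × 5^8 × 5^4 × 5^1 ≡ 10 × 15 × 42 × 5 (mod 53): 10 × 15 = 150 ≡ 44; 44 × 42 = 1848 ≡ 46; 46 × 5 = 230 ≡ 18. So 5^45 ≡ 18 (mod 53).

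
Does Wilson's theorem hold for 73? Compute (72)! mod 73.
(72)! mod 73 = 72. Since this equals -1 (mod 73), Wilson confirms 73 is prime.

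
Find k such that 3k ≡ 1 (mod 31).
3^(-1) ≡ 21 (mod 31). Verification: 3 × 21 = 63 ≡ 1 (mod 31)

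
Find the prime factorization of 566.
2 × 283

Divide by primes starting from smallest:
566 ÷ 2 = 283
283 ÷ 283 = 1

566 = 2 × 283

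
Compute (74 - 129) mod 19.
2

(74 - 129) = -55
-55 mod 19 = 2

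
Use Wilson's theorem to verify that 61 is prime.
(60)! mod 61 = 60. Since this equals -1 (mod 61), Wilson confirms 61 is prime.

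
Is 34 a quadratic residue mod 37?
By Euler's criterion: 34^{18} ≡ 1 (mod 37). Since this equals 1, 34 is a QR.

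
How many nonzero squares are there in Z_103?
For prime 103, there are (p-1)/2 = (103-1)/2 = 51 quadratic residues (excluding 0).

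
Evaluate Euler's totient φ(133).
108

Prime factorization: 133 = 7 × 19
Using the formula φ(n) = n × Π(1 - 1/p) for each prime factor p:
φ(133) = 133 × (1 - 1/7) × (1 - 1/19)
φ(133) = 108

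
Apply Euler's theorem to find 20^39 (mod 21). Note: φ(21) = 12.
By Euler: 20^{12} ≡ 1 (mod 21) since gcd(20, 21) = 1. 39 = 3×12 + 3. So 20^{39} ≡ 20^{3} ≡ 20 (mod 21)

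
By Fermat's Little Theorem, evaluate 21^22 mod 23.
By Fermat's Little Theorem, 21^{22} ≡ 1 (mod 23) since 23 is prime and gcd(21, 23) = 1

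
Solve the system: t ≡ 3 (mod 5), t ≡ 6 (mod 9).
M = 5 × 9 = 45. M₁ = 9, y₁ ≡ 4 (mod 5). M₂ = 5, y₂ ≡ 2 (mod 9). t = 3×9×4 + 6×5×2 ≡ 33 (mod 45)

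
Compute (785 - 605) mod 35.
5

(785 - 605) = 180
180 mod 35 = 5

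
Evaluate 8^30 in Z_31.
Using Fermat: 8^{30} ≡ 1 (mod 31). 30 ≡ 0 (mod 30). So 8^{30} ≡ 8^{0} ≡ 1 (mod 31)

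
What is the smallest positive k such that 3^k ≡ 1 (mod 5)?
Powers of 3 mod 5: 3^1≡3, 3^2≡4, 3^3≡2, 3^4≡1. Order = 4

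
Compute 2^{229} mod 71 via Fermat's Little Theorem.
24

By Fermat's Little Theorem, a^(p-1) ≡ 1 (mod p) for prime p and gcd(a, p) = 1
Here p = 71, so 2^70 ≡ 1 (mod 71)
We can reduce the exponent: 229 mod 70 = 19
So 2^229 ≡ 2^19 (mod 71)
Computing: 2^19 mod 71 = 24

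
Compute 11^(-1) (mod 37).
27

Using Extended Euclidean Algorithm:
gcd(11, 37) = 1
Bezout coefficients: 11 × -10 + 37 × 3 = 1
So 11 × -10 ≡ 1 (mod 37)
The inverse is -10 mod 37 = 27
Verification: 11 × 27 = 297 = 8 × 37 + 1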